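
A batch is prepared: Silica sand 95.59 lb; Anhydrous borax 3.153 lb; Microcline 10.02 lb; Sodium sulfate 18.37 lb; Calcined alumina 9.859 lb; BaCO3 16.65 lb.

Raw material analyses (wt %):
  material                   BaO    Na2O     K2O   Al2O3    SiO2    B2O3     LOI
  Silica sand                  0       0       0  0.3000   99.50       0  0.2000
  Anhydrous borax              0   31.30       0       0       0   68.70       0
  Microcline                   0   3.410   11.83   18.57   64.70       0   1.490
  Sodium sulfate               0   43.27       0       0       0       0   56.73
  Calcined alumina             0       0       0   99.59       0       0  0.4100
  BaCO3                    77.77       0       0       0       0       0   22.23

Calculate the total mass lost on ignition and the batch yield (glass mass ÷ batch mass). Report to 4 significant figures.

LOI loss = 14.50 lb; glass = 139.1 lb; yield = 90.56%

The whole derivation carries full precision through every step — in-progress results are displayed rounded to 4 significant digits between the steps — exactly one rounding lands on every reported figure. All derived quantities (totals, net glass mass, LOI, yield, the six compositions) are recomputed from the weighed amounts per 139.1 lb of glass in full precision, exactly as printed in either problem or answer.
Loss on ignition, line by line:
  Silica sand: 95.59 × 0.002000 = 0.1912 lb
  Anhydrous borax: 3.153 × 0 = 0 lb
  Microcline: 10.02 × 0.01490 = 0.1493 lb
  Sodium sulfate: 18.37 × 0.5673 = 10.42 lb
  Calcined alumina: 9.859 × 0.004100 = 0.04042 lb
  BaCO3: 16.65 × 0.2223 = 3.701 lb
Total LOI = 14.50 lb
Glass = batch − LOI = 153.6 − 14.50 = 139.1 lb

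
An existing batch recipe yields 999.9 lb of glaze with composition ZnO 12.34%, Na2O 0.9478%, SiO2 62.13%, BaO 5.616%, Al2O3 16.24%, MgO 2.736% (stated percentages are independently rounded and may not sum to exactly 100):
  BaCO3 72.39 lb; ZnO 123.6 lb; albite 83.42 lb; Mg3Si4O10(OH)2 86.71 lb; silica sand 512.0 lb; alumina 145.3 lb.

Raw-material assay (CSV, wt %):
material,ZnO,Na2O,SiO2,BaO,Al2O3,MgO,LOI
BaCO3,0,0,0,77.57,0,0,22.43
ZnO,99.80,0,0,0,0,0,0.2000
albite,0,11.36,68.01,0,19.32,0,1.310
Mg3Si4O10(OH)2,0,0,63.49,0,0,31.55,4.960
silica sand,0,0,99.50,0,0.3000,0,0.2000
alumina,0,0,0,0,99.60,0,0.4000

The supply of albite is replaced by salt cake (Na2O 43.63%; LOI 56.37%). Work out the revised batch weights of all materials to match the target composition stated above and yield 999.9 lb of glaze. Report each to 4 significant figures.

All arithmetic runs at full float precision end to end. Intermediates are shown (rounded to four significant digits) in the printout; every reported result takes a single rounding — the derived quantities are recomputed at exact precision (glass mass, LOI, yield, the totals, six oxide percentages) from the weighed amounts for 999.9 lb of glass as written in the problem or answer text.
Target oxide masses per 999.9 lb glaze:
  ZnO: 12.34% × 999.9 = 123.4 lb
  Na2O: 0.9478% × 999.9 = 9.477 lb
  SiO2: 62.13% × 999.9 = 621.2 lb
  BaO: 5.616% × 999.9 = 56.15 lb
  Al2O3: 16.24% × 999.9 = 162.4 lb
  MgO: 2.736% × 999.9 = 27.36 lb
Oxide-by-oxide audit given the weights on record, versus the basis set out (every target is met by its sum net of answer rounding effects):
  ZnO: 123.6·0.9980 = 123.4 lb (target 123.4 lb)
  Na2O: 21.72·0.4363 = 9.476 lb (target 9.477 lb)
  SiO2: 86.71·0.6349 + 569.0·0.9950 = 621.2 lb (target 621.2 lb)
  BaO: 72.39·0.7757 = 56.15 lb (target 56.15 lb)
  Al2O3: 569.0·0.003000 + 161.3·0.9960 = 162.4 lb (target 162.4 lb)
  MgO: 86.71·0.3155 = 27.36 lb (target 27.36 lb)
Auditing the glass mass value: batch Σ − ignition loss = 999.9 lb (targets for the oxides total 1000 lb; basis as stated: 999.9 lb — gaps are rounding artifacts).
Summing the batch: Σ batch = 1035 lb; loss to ignition Σ batch·LOI = 34.81 lb; the yield ratio, glass ÷ batch: 96.64%.

Revised batch per 999.9 lb glaze:
  BaCO3: 72.39 lb
  ZnO: 123.6 lb
  salt cake: 21.72 lb
  Mg3Si4O10(OH)2: 86.71 lb
  silica sand: 569.0 lb
  alumina: 161.3 lb
Total batch = 1035 lb; LOI loss = 34.81 lb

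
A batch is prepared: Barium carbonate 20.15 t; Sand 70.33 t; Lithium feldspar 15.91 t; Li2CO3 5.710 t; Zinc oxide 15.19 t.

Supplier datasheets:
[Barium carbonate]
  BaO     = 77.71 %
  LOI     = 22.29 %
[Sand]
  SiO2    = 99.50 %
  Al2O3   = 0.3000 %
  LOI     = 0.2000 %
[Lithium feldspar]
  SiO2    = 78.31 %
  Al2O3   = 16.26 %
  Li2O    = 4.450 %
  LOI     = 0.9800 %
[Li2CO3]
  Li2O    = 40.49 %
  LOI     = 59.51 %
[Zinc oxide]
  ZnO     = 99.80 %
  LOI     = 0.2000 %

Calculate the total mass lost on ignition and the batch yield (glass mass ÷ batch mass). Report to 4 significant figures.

LOI loss = 8.216 t; glass = 119.1 t; yield = 93.55%

Every computation maintains exact precision at all times — mid-chain values are displayed (rounded to four significant figures) across the worked steps — exactly one rounding goes into each reported value — derived quantities, which include the five compositions, the totals, the yield, net glass mass, ignition loss, are recomputed at full float precision, as quoted within the problem or answer text, from the weighed amounts at 119.1 t of glass.
Material-by-material LOI:
  Barium carbonate: 20.15 × 0.2229 = 4.491 t
  Sand: 70.33 × 0.002000 = 0.1407 t
  Lithium feldspar: 15.91 × 0.009800 = 0.1559 t
  Li2CO3: 5.710 × 0.5951 = 3.398 t
  Zinc oxide: 15.19 × 0.002000 = 0.03038 t
Total LOI = 8.216 t
Glass = batch − LOI = 127.3 − 8.216 = 119.1 t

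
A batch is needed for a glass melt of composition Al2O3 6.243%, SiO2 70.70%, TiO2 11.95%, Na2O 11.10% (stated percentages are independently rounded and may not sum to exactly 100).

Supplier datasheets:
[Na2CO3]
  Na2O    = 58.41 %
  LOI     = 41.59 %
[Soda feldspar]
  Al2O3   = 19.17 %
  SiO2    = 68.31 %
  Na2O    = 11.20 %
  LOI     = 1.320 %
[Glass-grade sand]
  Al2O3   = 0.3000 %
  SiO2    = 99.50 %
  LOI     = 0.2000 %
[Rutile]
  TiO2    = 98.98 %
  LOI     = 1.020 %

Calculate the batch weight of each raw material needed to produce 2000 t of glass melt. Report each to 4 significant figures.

Batch per 2000 t glass melt:
  Na2CO3: 258.1 t
  Soda feldspar: 635.9 t
  Glass-grade sand: 984.5 t
  Rutile: 241.5 t
Total batch = 2120 t; LOI loss = 120.2 t; yield = 94.33%

Rounding to four significant figures applies to every mid-chain value as printed — the working math carries full float precision throughout; each reported value is rounded a single time; the derived quantities, which include LOI, glass mass, yield, the totals, the four compositions, are computed in full float precision, exactly as printed in problem or answer, using the weight values at 2000 t of glass.
Oxide-by-oxide targets in 2000 t glass melt:
  Al2O3: 6.243% × 2000 = 124.9 t
  SiO2: 70.70% × 2000 = 1414 t
  TiO2: 11.95% × 2000 = 239.0 t
  Na2O: 11.10% × 2000 = 222.0 t
Mass-balance tally per oxide using the reported weights, at the basis given (sums match the target masses once rounding is allowed for):
  Al2O3: 635.9·0.1917 + 984.5·0.003000 = 124.9 t (target 124.9 t)
  SiO2: 635.9·0.6831 + 984.5·0.9950 = 1414 t (target 1414 t)
  TiO2: 241.5·0.9898 = 239.0 t (target 239.0 t)
  Na2O: 258.1·0.5841 + 635.9·0.1120 = 222.0 t (target 222.0 t)
Glass-mass bookkeeping: the batch minus its LOI: 2000 t (oxide target masses add up to 2000 t; with the basis standing at 2000 t — gaps are rounding artifacts).
Total batch = Σ batch = 2120 t; LOI loss = Σ batch·LOI = 120.2 t; as yield: glass ÷ batch → 94.33%.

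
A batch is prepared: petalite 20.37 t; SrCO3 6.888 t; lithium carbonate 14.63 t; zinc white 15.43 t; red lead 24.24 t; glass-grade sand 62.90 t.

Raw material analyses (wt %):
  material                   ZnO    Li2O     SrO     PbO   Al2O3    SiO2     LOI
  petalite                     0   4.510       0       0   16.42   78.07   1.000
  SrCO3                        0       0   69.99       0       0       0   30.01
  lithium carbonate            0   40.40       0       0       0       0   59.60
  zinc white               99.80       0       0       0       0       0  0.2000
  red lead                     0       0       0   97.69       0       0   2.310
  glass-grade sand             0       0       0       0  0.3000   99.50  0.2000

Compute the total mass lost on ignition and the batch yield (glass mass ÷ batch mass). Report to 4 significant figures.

LOI loss = 11.71 t; glass = 132.8 t; yield = 91.90%

Each numeric step maintains full precision from start to finish. Intermediates are displayed, with 4-significant-digit rounding, in the printout; exactly one rounding goes into each reported value. Derived quantities (six oxide percentages, net glass mass, totals, LOI, the yield) are rebuilt starting from the weights per 132.8 t of glass at full precision as given in question or answer.
LOI of each material in turn:
  petalite: 20.37 × 0.01000 = 0.2037 t
  SrCO3: 6.888 × 0.3001 = 2.067 t
  lithium carbonate: 14.63 × 0.5960 = 8.719 t
  zinc white: 15.43 × 0.002000 = 0.03086 t
  red lead: 24.24 × 0.02310 = 0.5599 t
  glass-grade sand: 62.90 × 0.002000 = 0.1258 t
Total LOI = 11.71 t
Glass = batch − LOI = 144.5 − 11.71 = 132.8 t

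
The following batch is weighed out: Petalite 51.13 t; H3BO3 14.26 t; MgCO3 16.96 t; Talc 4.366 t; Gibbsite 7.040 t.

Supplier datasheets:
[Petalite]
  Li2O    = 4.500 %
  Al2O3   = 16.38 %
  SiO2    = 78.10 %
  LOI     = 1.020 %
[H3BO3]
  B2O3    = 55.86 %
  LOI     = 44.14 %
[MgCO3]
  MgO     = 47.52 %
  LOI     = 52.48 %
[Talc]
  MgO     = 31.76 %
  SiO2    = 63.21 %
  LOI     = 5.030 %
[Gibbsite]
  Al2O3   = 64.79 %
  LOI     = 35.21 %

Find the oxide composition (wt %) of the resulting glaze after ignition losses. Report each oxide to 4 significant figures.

Glass mass = 75.34 t (batch 93.76 − LOI 18.41).
Composition: Li2O 3.054%, MgO 12.54%, Al2O3 17.17%, B2O3 10.57%, SiO2 56.67%

Each numeric step maintains exact precision at every stage — mid-chain values are displayed with 4-significant-digit rounding when written out; every reported value sees exactly one rounding. All derived quantities are re-derived in exact precision (totals, the yield, the five compositions, ignition loss, glass mass) from the weighed amounts per 75.34 t of glass exactly as shown in either problem or answer.
What the batch supplies per oxide:
  Li2O: 51.13·0.04500 = 2.301 t
  MgO: 16.96·0.4752 + 4.366·0.3176 = 9.446 t
  Al2O3: 51.13·0.1638 + 7.040·0.6479 = 12.94 t
  B2O3: 14.26·0.5586 = 7.966 t
  SiO2: 51.13·0.7810 + 4.366·0.6321 = 42.69 t
LOI: 51.13·0.01020 + 14.26·0.4414 + 16.96·0.5248 + 4.366·0.05030 + 7.040·0.3521 = 18.41 t
Net of LOI, the glass mass = 93.76 − 18.41 = 75.34 t (matching Σ of the oxides)
wt %: oxide over glass, times 100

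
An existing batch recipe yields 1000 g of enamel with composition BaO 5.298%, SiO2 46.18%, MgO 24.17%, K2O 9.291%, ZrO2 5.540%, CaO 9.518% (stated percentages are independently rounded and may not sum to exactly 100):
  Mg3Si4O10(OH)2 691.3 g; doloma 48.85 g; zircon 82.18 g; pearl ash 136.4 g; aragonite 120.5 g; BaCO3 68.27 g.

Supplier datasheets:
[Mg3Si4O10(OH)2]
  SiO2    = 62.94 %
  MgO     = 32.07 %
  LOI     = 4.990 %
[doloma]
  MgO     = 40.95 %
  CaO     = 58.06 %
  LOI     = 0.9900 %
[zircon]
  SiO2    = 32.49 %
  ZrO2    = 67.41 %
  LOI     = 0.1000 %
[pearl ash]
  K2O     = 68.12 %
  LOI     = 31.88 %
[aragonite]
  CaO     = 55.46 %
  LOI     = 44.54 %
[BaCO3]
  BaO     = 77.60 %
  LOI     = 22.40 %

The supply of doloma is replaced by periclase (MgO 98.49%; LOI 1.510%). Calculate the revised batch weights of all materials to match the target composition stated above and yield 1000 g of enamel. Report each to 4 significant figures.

Revised batch per 1000 g enamel:
  Mg3Si4O10(OH)2: 691.3 g
  periclase: 20.31 g
  zircon: 82.18 g
  pearl ash: 136.4 g
  aragonite: 171.6 g
  BaCO3: 68.27 g
Total batch = 1170 g; LOI loss = 170.1 g

The intermediate values are displayed rounded to 4 significant digits as written; each numeric step keeps full float precision through the solve; every reported number undergoes a single rounding. All derived quantities (LOI, totals, the yield, net glass mass, six oxide percentages) are recomputed at full precision using the weight values at 1000 g of glass exactly as printed in the question or the answer.
Per-oxide target masses for 1000 g enamel:
  BaO: 5.298% × 1000 = 52.98 g
  SiO2: 46.18% × 1000 = 461.8 g
  MgO: 24.17% × 1000 = 241.7 g
  K2O: 9.291% × 1000 = 92.91 g
  ZrO2: 5.540% × 1000 = 55.40 g
  CaO: 9.518% × 1000 = 95.18 g
Balance tally, oxide-wise, with the batch weights as given, versus the basis set out (target by target, the sums agree net of answer rounding effects):
  BaO: 68.27·0.7760 = 52.98 g (target 52.98 g)
  SiO2: 691.3·0.6294 + 82.18·0.3249 = 461.8 g (target 461.8 g)
  MgO: 691.3·0.3207 + 20.31·0.9849 = 241.7 g (target 241.7 g)
  K2O: 136.4·0.6812 = 92.92 g (target 92.91 g)
  ZrO2: 82.18·0.6741 = 55.40 g (target 55.40 g)
  CaO: 171.6·0.5546 = 95.17 g (target 95.18 g)
Glass mass check: total charge less LOI = 1000 g (the targets, summed, come to 1000 g; the stated basis being 1000 g — gaps are rounding artifacts).
Whole-batch sum: Σ batch = 1170 g; loss to ignition Σ batch·LOI = 170.1 g; as yield: glass ÷ batch → 85.46%.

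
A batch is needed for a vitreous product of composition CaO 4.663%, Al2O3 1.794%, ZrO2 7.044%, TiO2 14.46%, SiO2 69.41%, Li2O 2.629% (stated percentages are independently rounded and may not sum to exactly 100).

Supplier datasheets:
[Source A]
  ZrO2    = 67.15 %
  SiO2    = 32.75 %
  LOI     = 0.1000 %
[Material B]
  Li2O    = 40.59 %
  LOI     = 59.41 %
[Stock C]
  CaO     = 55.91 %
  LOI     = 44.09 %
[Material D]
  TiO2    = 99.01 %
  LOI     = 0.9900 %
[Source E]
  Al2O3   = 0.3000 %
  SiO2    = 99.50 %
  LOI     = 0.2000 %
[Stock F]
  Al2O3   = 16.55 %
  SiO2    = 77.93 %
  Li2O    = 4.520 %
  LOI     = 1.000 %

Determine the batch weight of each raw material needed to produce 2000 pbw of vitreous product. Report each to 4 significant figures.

Batch per 2000 pbw vitreous product:
  Source A: 209.8 pbw
  Material B: 107.8 pbw
  Stock C: 166.8 pbw
  Material D: 292.1 pbw
  Source E: 1173 pbw
  Stock F: 195.5 pbw
Total batch = 2145 pbw; LOI loss = 145.0 pbw; yield = 93.24%

Intermediates appear, with 4-significant-digit rounding, between the steps; every computation runs at full float precision in every operation. A single rounding finalizes each reported number — derived quantities, which include the yield, six oxide percentages, totals, glass mass, LOI, are carried in full precision, precisely as stated by question or answer, from the batch weights per 2000 pbw of glass.
Target oxide masses per 2000 pbw vitreous product:
  CaO: 4.663% × 2000 = 93.26 pbw
  Al2O3: 1.794% × 2000 = 35.88 pbw
  ZrO2: 7.044% × 2000 = 140.9 pbw
  TiO2: 14.46% × 2000 = 289.2 pbw
  SiO2: 69.41% × 2000 = 1388 pbw
  Li2O: 2.629% × 2000 = 52.58 pbw
A balance pass over the oxides, per the reported batch figures, relative to the basis at hand (delivered sums recover each target given rounding of the digits):
  CaO: 166.8·0.5591 = 93.26 pbw (target 93.26 pbw)
  Al2O3: 1173·0.003000 + 195.5·0.1655 = 35.87 pbw (target 35.88 pbw)
  ZrO2: 209.8·0.6715 = 140.9 pbw (target 140.9 pbw)
  TiO2: 292.1·0.9901 = 289.2 pbw (target 289.2 pbw)
  SiO2: 209.8·0.3275 + 1173·0.9950 + 195.5·0.7793 = 1388 pbw (target 1388 pbw)
  Li2O: 107.8·0.4059 + 195.5·0.04520 = 52.59 pbw (target 52.58 pbw)
Auditing the glass mass value: Σ batch − LOI loss = 2000 pbw (oxide target masses add up to 2000 pbw; the stated basis being 2000 pbw — rounding explains the deltas).
Adding the batch up: Σ batch = 2145 pbw; the LOI term Σ batch·LOI equals 145.0 pbw; yield: glass divided by total = 93.24%.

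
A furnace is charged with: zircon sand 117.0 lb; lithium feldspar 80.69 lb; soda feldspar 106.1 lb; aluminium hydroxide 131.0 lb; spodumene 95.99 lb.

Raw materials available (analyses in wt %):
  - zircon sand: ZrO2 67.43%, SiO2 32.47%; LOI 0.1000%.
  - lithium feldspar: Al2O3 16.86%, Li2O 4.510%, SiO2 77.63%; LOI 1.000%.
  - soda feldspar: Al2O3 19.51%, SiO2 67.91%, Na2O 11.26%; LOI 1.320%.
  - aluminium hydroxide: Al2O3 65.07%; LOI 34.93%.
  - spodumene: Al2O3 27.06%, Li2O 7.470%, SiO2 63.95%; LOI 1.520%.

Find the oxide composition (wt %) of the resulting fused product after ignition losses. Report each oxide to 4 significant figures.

Exact precision is held throughout — the intermediate values are rounded to four significant digits when quoted; each reported result takes a single rounding. The derived quantities, which include net glass mass, yield, ignition loss, totals, the five compositions, are computed in full float precision, exactly as shown in either problem or answer, using the weight values on 481.2 lb of glass.
Mass of each oxide from the mix:
  ZrO2: 117.0·0.6743 = 78.89 lb
  Al2O3: 80.69·0.1686 + 106.1·0.1951 + 131.0·0.6507 + 95.99·0.2706 = 145.5 lb
  Li2O: 80.69·0.04510 + 95.99·0.07470 = 10.81 lb
  SiO2: 117.0·0.3247 + 80.69·0.7763 + 106.1·0.6791 + 95.99·0.6395 = 234.1 lb
  Na2O: 106.1·0.1126 = 11.95 lb
LOI: 117.0·0.001000 + 80.69·0.01000 + 106.1·0.01320 + 131.0·0.3493 + 95.99·0.01520 = 49.54 lb
Resulting glass, batch − LOI: 530.8 − 49.54 = 481.2 lb (matching Σ of the oxides)
wt %: oxide over glass, times 100

Glass mass = 481.2 lb (batch 530.8 − LOI 49.54).
Composition: ZrO2 16.39%, Al2O3 30.24%, Li2O 2.246%, SiO2 48.64%, Na2O 2.483%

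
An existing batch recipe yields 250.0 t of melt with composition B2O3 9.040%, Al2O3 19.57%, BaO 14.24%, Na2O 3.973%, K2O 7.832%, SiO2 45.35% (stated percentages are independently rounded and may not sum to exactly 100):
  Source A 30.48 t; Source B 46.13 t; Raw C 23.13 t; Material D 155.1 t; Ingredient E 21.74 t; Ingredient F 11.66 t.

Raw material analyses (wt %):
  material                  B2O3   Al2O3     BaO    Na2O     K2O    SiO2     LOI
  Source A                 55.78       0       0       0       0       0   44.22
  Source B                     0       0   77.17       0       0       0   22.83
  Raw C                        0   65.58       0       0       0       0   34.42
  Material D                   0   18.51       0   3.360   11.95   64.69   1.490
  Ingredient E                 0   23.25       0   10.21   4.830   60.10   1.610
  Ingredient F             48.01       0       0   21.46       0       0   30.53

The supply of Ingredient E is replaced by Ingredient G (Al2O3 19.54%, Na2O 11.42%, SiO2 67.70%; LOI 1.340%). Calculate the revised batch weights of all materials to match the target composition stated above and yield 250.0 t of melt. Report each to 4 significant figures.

The working math carries full float precision in all steps; values along the way are displayed (rounded to 4 significant figures) as written; every reported value includes exactly one rounding. The derived quantities, including the totals, six oxide percentages, ignition loss, the yield, glass mass, are re-derived starting from the weights for 250.0 t of glass at exact precision, exactly as shown in question or answer.
Target masses of each oxide per 250.0 t melt:
  B2O3: 9.040% × 250.0 = 22.60 t
  Al2O3: 19.57% × 250.0 = 48.92 t
  BaO: 14.24% × 250.0 = 35.60 t
  Na2O: 3.973% × 250.0 = 9.932 t
  K2O: 7.832% × 250.0 = 19.58 t
  SiO2: 45.35% × 250.0 = 113.4 t
Balance tally, oxide-wise, on the weights just shown, per the basis as stated (sums match the target masses modulo rounding of the values):
  B2O3: 27.75·0.5578 + 14.83·0.4801 = 22.60 t (target 22.60 t)
  Al2O3: 25.11·0.6558 + 163.8·0.1851 + 10.90·0.1954 = 48.92 t (target 48.92 t)
  BaO: 46.13·0.7717 = 35.60 t (target 35.60 t)
  Na2O: 163.8·0.03360 + 10.90·0.1142 + 14.83·0.2146 = 9.931 t (target 9.932 t)
  K2O: 163.8·0.1195 = 19.57 t (target 19.58 t)
  SiO2: 163.8·0.6469 + 10.90·0.6770 = 113.3 t (target 113.4 t)
Consistency of the glass mass: batch Σ − ignition loss = 250.0 t (per-oxide target masses sum to 250.0 t; against the stated basis, 250.0 t — deltas are rounding alone).
Summing the batch: Σ batch = 288.5 t; the LOI term Σ batch·LOI equals 38.56 t; glass ÷ batch gives a yield of 86.64%.

Revised batch per 250.0 t melt:
  Source A: 27.75 t
  Source B: 46.13 t
  Raw C: 25.11 t
  Material D: 163.8 t
  Ingredient G: 10.90 t
  Ingredient F: 14.83 t
Total batch = 288.5 t; LOI loss = 38.56 t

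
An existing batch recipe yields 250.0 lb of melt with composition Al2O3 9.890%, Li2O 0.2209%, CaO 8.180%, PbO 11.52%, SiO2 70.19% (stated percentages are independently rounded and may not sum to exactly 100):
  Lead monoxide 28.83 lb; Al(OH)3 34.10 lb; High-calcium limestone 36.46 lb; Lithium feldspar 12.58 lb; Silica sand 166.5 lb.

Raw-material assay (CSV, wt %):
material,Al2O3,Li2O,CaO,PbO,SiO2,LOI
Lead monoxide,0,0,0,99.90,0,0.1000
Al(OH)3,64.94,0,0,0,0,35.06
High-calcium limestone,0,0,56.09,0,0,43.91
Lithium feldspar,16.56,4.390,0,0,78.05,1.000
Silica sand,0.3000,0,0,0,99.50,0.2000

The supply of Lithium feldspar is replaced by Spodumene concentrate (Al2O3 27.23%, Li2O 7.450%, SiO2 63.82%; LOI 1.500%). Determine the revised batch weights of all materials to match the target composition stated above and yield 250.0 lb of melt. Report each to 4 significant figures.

All arithmetic holds exact precision through every step — values along the way are shown with 4-significant-figure rounding within the worked lines; a single rounding completes every reported result. The derived quantities, including the five compositions, totals, glass mass, yield, ignition loss, are computed using the weight values on 250.0 lb of glass in full float precision, precisely as stated by question or answer.
Oxide-by-oxide targets in 250.0 lb melt:
  Al2O3: 9.890% × 250.0 = 24.72 lb
  Li2O: 0.2209% × 250.0 = 0.5522 lb
  CaO: 8.180% × 250.0 = 20.45 lb
  PbO: 11.52% × 250.0 = 28.80 lb
  SiO2: 70.19% × 250.0 = 175.5 lb
Balance tally, oxide-wise, applying the batch weights above, against the basis in use (each sum matches its target mass modulo rounding of the values):
  Al2O3: 34.17·0.6494 + 7.413·0.2723 + 171.6·0.003000 = 24.72 lb (target 24.72 lb)
  Li2O: 7.413·0.07450 = 0.5523 lb (target 0.5522 lb)
  CaO: 36.46·0.5609 = 20.45 lb (target 20.45 lb)
  PbO: 28.83·0.9990 = 28.80 lb (target 28.80 lb)
  SiO2: 7.413·0.6382 + 171.6·0.9950 = 175.5 lb (target 175.5 lb)
Glass-mass sanity pass: Σ batch − LOI loss = 250.0 lb (oxide target masses add up to 250.0 lb; with the basis standing at 250.0 lb — any gap is answer rounding).
Batch grand total — Σ batch = 278.5 lb; the LOI term Σ batch·LOI equals 28.47 lb; as yield: glass ÷ batch → 89.78%.

Revised batch per 250.0 lb melt:
  Lead monoxide: 28.83 lb
  Al(OH)3: 34.17 lb
  High-calcium limestone: 36.46 lb
  Spodumene concentrate: 7.413 lb
  Silica sand: 171.6 lb
Total batch = 278.5 lb; LOI loss = 28.47 lb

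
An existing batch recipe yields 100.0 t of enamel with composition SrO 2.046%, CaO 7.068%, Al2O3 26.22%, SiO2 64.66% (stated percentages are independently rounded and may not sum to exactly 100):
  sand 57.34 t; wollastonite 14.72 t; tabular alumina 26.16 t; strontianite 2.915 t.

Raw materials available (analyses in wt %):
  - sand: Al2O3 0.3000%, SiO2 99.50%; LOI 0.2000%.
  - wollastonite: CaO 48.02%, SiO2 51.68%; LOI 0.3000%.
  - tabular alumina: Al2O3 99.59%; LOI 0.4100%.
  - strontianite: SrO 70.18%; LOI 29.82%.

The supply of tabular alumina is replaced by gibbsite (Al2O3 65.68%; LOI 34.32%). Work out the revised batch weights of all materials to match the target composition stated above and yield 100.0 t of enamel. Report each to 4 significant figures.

Revised batch per 100.0 t enamel:
  sand: 57.34 t
  wollastonite: 14.72 t
  gibbsite: 39.66 t
  strontianite: 2.915 t
Total batch = 114.6 t; LOI loss = 14.64 t

The working math carries full precision at all times; rounding to 4 significant figures applies to each mid-chain value as shown. Every reported number is rounded once only — derived quantities are computed at full float precision (totals, the yield, four oxide percentages, net glass mass, ignition loss) from the batch weights per 100.0 t of glass as given in either problem or answer.
Oxide-by-oxide targets in 100.0 t enamel:
  SrO: 2.046% × 100.0 = 2.046 t
  CaO: 7.068% × 100.0 = 7.068 t
  Al2O3: 26.22% × 100.0 = 26.22 t
  SiO2: 64.66% × 100.0 = 64.66 t
Mass-balance tally per oxide given the weights on record, against the basis in use (delivered sums recover each target exact up to rounding of places):
  SrO: 2.915·0.7018 = 2.046 t (target 2.046 t)
  CaO: 14.72·0.4802 = 7.069 t (target 7.068 t)
  Al2O3: 57.34·0.003000 + 39.66·0.6568 = 26.22 t (target 26.22 t)
  SiO2: 57.34·0.9950 + 14.72·0.5168 = 64.66 t (target 64.66 t)
Consistency of the glass mass: the batch minus its LOI: 100.0 t (summing oxide targets gives 99.99 t; the stated basis being 100.0 t — gaps are rounding artifacts).
Batch total: Σ batch = 114.6 t; ignition loss, Σ(batch × LOI) = 14.64 t; yield = glass ÷ total batch = 87.23%.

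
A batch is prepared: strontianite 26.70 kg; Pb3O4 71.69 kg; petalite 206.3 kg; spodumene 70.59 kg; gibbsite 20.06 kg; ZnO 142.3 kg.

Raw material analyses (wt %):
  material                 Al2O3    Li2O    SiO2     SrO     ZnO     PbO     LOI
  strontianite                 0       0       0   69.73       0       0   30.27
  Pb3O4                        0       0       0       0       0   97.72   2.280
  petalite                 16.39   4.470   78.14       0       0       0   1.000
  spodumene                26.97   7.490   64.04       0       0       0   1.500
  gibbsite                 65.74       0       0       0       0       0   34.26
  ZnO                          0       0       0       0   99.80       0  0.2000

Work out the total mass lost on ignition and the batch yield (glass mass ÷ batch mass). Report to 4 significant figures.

All internal work keeps full precision at each step; values along the way are printed rounded to four significant figures within the worked lines. Each reported value is rounded exactly once. The derived quantities are recomputed in exact precision (the totals, the six compositions, glass mass, LOI, the yield) starting from the weights per 517.6 kg of glass exactly as printed in the question or the answer.
Ignition loss by material:
  strontianite: 26.70 × 0.3027 = 8.082 kg
  Pb3O4: 71.69 × 0.02280 = 1.635 kg
  petalite: 206.3 × 0.01000 = 2.063 kg
  spodumene: 70.59 × 0.01500 = 1.059 kg
  gibbsite: 20.06 × 0.3426 = 6.873 kg
  ZnO: 142.3 × 0.002000 = 0.2846 kg
Total LOI = 20.00 kg
Glass = batch − LOI = 537.6 − 20.00 = 517.6 kg

LOI loss = 20.00 kg; glass = 517.6 kg; yield = 96.28%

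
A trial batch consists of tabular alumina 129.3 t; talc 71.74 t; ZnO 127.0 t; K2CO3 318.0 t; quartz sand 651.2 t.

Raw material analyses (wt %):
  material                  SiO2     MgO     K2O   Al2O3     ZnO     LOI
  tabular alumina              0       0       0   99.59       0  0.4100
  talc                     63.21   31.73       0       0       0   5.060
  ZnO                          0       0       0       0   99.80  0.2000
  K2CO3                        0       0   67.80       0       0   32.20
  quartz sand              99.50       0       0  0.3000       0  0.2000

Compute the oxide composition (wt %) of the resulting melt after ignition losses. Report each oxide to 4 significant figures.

Glass mass = 1189 t (batch 1297 − LOI 108.1).
Composition: SiO2 58.30%, MgO 1.914%, K2O 18.13%, Al2O3 10.99%, ZnO 10.66%

Intermediates are printed (rounded to 4 significant figures) in the working; the whole derivation keeps full precision throughout — a single rounding produces every reported figure; the derived quantities are recomputed using the weight values on 1189 t of glass at full float precision (the five compositions, glass mass, totals, LOI, yield) as given in either problem or answer.
Per-oxide mass from batch:
  SiO2: 71.74·0.6321 + 651.2·0.9950 = 693.3 t
  MgO: 71.74·0.3173 = 22.76 t
  K2O: 318.0·0.6780 = 215.6 t
  Al2O3: 129.3·0.9959 + 651.2·0.003000 = 130.7 t
  ZnO: 127.0·0.9980 = 126.7 t
LOI: 129.3·0.004100 + 71.74·0.05060 + 127.0·0.002000 + 318.0·0.3220 + 651.2·0.002000 = 108.1 t
batch − LOI leaves glass = 1297 − 108.1 = 1189 t (the oxide masses sum to this)
wt % = 100 × oxide mass / glass mass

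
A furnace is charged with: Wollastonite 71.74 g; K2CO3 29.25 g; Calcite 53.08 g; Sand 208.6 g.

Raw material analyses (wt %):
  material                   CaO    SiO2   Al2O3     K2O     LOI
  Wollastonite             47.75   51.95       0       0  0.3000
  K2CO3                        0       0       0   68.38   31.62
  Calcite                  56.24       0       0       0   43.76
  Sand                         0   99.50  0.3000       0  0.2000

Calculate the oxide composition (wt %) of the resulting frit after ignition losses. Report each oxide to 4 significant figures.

Glass mass = 329.6 g (batch 362.7 − LOI 33.11).
Composition: CaO 19.45%, SiO2 74.29%, Al2O3 0.1899%, K2O 6.069%

All internal work runs at exact precision from first step to last — mid-chain values are shown rounded to four significant digits when written out; each reported value is rounded just once — all derived quantities are rebuilt starting from the weights at 329.6 g of glass in full float precision (four oxide percentages, the totals, LOI, the yield, net glass mass) as they appear in the question or the answer.
Delivered oxide masses:
  CaO: 71.74·0.4775 + 53.08·0.5624 = 64.11 g
  SiO2: 71.74·0.5195 + 208.6·0.9950 = 244.8 g
  Al2O3: 208.6·0.003000 = 0.6258 g
  K2O: 29.25·0.6838 = 20.00 g
LOI: 71.74·0.003000 + 29.25·0.3162 + 53.08·0.4376 + 208.6·0.002000 = 33.11 g
Glass mass = batch − LOI = 362.7 − 33.11 = 329.6 g (the oxide masses sum to this)
each oxide over glass, ×100, is wt %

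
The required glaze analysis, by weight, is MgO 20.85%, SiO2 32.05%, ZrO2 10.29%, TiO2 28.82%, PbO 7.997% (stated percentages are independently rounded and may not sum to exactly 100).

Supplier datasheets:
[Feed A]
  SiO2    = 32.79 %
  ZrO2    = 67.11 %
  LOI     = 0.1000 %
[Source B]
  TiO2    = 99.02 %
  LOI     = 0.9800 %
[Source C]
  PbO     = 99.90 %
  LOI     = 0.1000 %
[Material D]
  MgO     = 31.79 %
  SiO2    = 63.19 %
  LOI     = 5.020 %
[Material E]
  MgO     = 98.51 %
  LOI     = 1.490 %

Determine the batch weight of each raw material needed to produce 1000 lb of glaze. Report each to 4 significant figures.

Batch per 1000 lb glaze:
  Feed A: 153.3 lb
  Source B: 291.1 lb
  Source C: 80.05 lb
  Material D: 427.6 lb
  Material E: 73.65 lb
Total batch = 1026 lb; LOI loss = 25.65 lb; yield = 97.50%

In-progress results appear (rounded to four significant figures) between the steps — each numeric step carries exact precision throughout; each reported value takes exactly one rounding — all derived quantities (five oxide percentages, the yield, ignition loss, glass mass, totals) are carried at full precision from the batch weights on 1000 lb of glass, as written in problem or answer.
Oxide mass targets, per 1000 lb glaze:
  MgO: 20.85% × 1000 = 208.5 lb
  SiO2: 32.05% × 1000 = 320.5 lb
  ZrO2: 10.29% × 1000 = 102.9 lb
  TiO2: 28.82% × 1000 = 288.2 lb
  PbO: 7.997% × 1000 = 79.97 lb
Per-oxide balance check given the weights on record, on the stated basis (summed amounts equal target values up to rounding of the answer):
  MgO: 427.6·0.3179 + 73.65·0.9851 = 208.5 lb (target 208.5 lb)
  SiO2: 153.3·0.3279 + 427.6·0.6319 = 320.5 lb (target 320.5 lb)
  ZrO2: 153.3·0.6711 = 102.9 lb (target 102.9 lb)
  TiO2: 291.1·0.9902 = 288.2 lb (target 288.2 lb)
  PbO: 80.05·0.9990 = 79.97 lb (target 79.97 lb)
Mass balance on the glass: batch Σ − ignition loss = 1000 lb (summing oxide targets gives 1000 lb; versus the stated basis of 1000 lb — any gap is answer rounding).
Total batch = Σ batch = 1026 lb; Σ batch·LOI gives LOI loss = 25.65 lb; the yield ratio, glass ÷ batch: 97.50%.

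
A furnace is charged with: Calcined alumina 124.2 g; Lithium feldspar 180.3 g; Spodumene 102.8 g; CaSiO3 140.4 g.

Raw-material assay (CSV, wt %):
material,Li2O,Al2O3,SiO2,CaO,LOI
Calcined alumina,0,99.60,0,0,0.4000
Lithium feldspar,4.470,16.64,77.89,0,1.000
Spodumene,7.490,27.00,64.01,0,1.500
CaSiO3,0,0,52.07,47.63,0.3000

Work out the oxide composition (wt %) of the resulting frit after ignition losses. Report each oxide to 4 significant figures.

Intermediates are printed, with 4-significant-digit rounding, alongside each step; every computation carries full float precision at each step — every reported result is rounded once only; the derived quantities, which include glass mass, the four compositions, LOI, the totals, the yield, are re-derived in full float precision, as written in problem or answer, starting from the weights per 543.4 g of glass.
Mass of each oxide from the mix:
  Li2O: 180.3·0.04470 + 102.8·0.07490 = 15.76 g
  Al2O3: 124.2·0.9960 + 180.3·0.1664 + 102.8·0.2700 = 181.5 g
  SiO2: 180.3·0.7789 + 102.8·0.6401 + 140.4·0.5207 = 279.3 g
  CaO: 140.4·0.4763 = 66.87 g
LOI: 124.2·0.004000 + 180.3·0.01000 + 102.8·0.01500 + 140.4·0.003000 = 4.263 g
batch − LOI leaves glass = 547.7 − 4.263 = 543.4 g (equal to the oxide-mass sum)
oxide / glass × 100 gives the wt %

Glass mass = 543.4 g (batch 547.7 − LOI 4.263).
Composition: Li2O 2.900%, Al2O3 33.39%, SiO2 51.40%, CaO 12.31%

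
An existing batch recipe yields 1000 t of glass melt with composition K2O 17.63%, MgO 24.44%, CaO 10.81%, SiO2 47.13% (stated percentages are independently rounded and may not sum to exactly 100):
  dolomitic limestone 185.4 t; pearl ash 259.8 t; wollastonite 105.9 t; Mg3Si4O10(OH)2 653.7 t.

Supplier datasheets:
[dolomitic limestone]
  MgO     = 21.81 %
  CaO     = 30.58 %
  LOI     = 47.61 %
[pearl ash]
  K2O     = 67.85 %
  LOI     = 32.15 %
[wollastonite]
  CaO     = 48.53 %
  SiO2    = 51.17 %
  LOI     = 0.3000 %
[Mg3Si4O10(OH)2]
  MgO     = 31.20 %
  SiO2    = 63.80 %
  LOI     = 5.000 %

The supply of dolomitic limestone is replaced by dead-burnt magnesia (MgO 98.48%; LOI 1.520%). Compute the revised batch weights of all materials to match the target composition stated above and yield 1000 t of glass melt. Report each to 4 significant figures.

Revised batch per 1000 t glass melt:
  dead-burnt magnesia: 70.74 t
  pearl ash: 259.8 t
  wollastonite: 222.7 t
  Mg3Si4O10(OH)2: 560.1 t
Total batch = 1113 t; LOI loss = 113.3 t

Mid-chain values are shown, with 4-significant-figure rounding, alongside each step. Full precision is kept through every step — each reported number takes exactly one rounding. Derived quantities are carried at full float precision (the four compositions, totals, net glass mass, yield, ignition loss) starting from the weights for 1000 t of glass, exactly as printed in the problem or answer text.
Target oxide masses per 1000 t glass melt:
  K2O: 17.63% × 1000 = 176.3 t
  MgO: 24.44% × 1000 = 244.4 t
  CaO: 10.81% × 1000 = 108.1 t
  SiO2: 47.13% × 1000 = 471.3 t
Sums-versus-targets review per the reported batch figures, under the basis named above (each sum matches its target mass net of answer rounding effects):
  K2O: 259.8·0.6785 = 176.3 t (target 176.3 t)
  MgO: 70.74·0.9848 + 560.1·0.3120 = 244.4 t (target 244.4 t)
  CaO: 222.7·0.4853 = 108.1 t (target 108.1 t)
  SiO2: 222.7·0.5117 + 560.1·0.6380 = 471.3 t (target 471.3 t)
Glass-mass bookkeeping: the batch minus its LOI: 1000 t (the targets, summed, come to 1000 t; basis as stated: 1000 t — a pure rounding effect).
Whole-batch sum: Σ batch = 1113 t; Σ batch·LOI gives LOI loss = 113.3 t; yield, glass over the total, = 89.83%.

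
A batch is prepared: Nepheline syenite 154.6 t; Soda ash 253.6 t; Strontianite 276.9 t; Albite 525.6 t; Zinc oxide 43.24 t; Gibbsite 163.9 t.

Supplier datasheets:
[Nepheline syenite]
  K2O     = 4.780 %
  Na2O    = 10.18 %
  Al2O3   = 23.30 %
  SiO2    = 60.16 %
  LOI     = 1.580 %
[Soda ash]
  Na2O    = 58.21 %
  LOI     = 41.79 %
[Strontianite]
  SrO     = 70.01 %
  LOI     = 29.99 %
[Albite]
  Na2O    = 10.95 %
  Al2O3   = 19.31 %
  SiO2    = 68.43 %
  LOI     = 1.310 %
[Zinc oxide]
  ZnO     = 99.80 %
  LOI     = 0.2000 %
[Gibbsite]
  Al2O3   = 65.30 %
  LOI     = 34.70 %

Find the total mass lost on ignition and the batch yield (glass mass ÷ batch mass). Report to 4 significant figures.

LOI loss = 255.3 t; glass = 1163 t; yield = 81.99%

Working values are printed with 4-significant-digit rounding as written — each numeric step keeps full precision at all times. Each reported result includes exactly one rounding; all derived quantities (the yield, net glass mass, six oxide percentages, ignition loss, totals) are rebuilt in exact precision from the weighed amounts for 1163 t of glass, as written in problem or answer.
Ignition loss by material:
  Nepheline syenite: 154.6 × 0.01580 = 2.443 t
  Soda ash: 253.6 × 0.4179 = 106.0 t
  Strontianite: 276.9 × 0.2999 = 83.04 t
  Albite: 525.6 × 0.01310 = 6.885 t
  Zinc oxide: 43.24 × 0.002000 = 0.08648 t
  Gibbsite: 163.9 × 0.3470 = 56.87 t
Total LOI = 255.3 t
Glass = batch − LOI = 1418 − 255.3 = 1163 t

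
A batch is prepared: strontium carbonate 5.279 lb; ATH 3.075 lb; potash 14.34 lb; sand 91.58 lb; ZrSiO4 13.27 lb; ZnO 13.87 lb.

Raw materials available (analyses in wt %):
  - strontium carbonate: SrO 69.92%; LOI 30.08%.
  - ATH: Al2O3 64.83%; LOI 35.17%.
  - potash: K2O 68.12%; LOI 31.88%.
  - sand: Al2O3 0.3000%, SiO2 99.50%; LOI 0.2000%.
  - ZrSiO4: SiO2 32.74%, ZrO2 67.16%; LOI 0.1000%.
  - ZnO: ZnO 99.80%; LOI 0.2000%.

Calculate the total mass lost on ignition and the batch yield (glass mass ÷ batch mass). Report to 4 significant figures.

Every computation keeps full float precision throughout — intermediates are shown (rounded to 4 significant digits) across the worked steps. Every reported figure undergoes a single rounding — derived quantities (six oxide percentages, the totals, glass mass, the yield, LOI) are carried from the weighed amounts at 133.9 lb of glass in exact precision as written in the problem or answer text.
LOI of each material in turn:
  strontium carbonate: 5.279 × 0.3008 = 1.588 lb
  ATH: 3.075 × 0.3517 = 1.081 lb
  potash: 14.34 × 0.3188 = 4.572 lb
  sand: 91.58 × 0.002000 = 0.1832 lb
  ZrSiO4: 13.27 × 0.001000 = 0.01327 lb
  ZnO: 13.87 × 0.002000 = 0.02774 lb
Total LOI = 7.465 lb
Glass = batch − LOI = 141.4 − 7.465 = 133.9 lb

LOI loss = 7.465 lb; glass = 133.9 lb; yield = 94.72%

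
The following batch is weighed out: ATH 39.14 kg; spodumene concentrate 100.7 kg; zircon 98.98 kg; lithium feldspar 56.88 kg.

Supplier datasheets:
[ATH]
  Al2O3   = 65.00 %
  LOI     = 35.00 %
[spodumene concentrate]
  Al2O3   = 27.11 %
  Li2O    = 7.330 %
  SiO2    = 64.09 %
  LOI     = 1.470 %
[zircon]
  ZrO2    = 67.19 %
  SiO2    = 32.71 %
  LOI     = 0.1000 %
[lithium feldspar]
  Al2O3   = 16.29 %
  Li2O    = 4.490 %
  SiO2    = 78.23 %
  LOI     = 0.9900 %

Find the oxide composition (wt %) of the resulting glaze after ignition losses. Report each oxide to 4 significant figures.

The working math keeps exact precision at each step; working values are displayed (rounded to four significant digits) in the working; each reported value carries a single rounding; the derived quantities are rebuilt from the weighed amounts for 279.9 kg of glass at exact precision (totals, the four compositions, yield, LOI, net glass mass), as set out in question or answer.
What the batch supplies per oxide:
  Al2O3: 39.14·0.6500 + 100.7·0.2711 + 56.88·0.1629 = 62.01 kg
  ZrO2: 98.98·0.6719 = 66.50 kg
  Li2O: 100.7·0.07330 + 56.88·0.04490 = 9.935 kg
  SiO2: 100.7·0.6409 + 98.98·0.3271 + 56.88·0.7823 = 141.4 kg
LOI: 39.14·0.3500 + 100.7·0.01470 + 98.98·0.001000 + 56.88·0.009900 = 15.84 kg
The glass mass, total less LOI, = 295.7 − 15.84 = 279.9 kg (= the summed oxide contributions)
each oxide over glass, ×100, is wt %

Glass mass = 279.9 kg (batch 295.7 − LOI 15.84).
Composition: Al2O3 22.16%, ZrO2 23.76%, Li2O 3.550%, SiO2 50.53%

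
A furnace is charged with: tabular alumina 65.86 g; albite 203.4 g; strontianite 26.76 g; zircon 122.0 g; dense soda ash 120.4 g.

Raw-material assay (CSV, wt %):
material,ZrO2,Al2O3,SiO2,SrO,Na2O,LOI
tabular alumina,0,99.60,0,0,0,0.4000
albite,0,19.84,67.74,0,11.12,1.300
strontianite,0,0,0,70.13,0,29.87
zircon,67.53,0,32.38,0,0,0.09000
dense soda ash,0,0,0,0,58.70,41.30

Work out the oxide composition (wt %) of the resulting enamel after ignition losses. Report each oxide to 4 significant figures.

Every computation maintains exact precision in all steps — the intermediate values are rounded to four significant digits when quoted; each reported value undergoes a single rounding. Derived quantities are carried in full float precision (the five compositions, net glass mass, yield, the totals, LOI) from the batch weights on 477.7 g of glass, exactly as shown in the problem or the answer.
Per-oxide mass from batch:
  ZrO2: 122.0·0.6753 = 82.39 g
  Al2O3: 65.86·0.9960 + 203.4·0.1984 = 106.0 g
  SiO2: 203.4·0.6774 + 122.0·0.3238 = 177.3 g
  SrO: 26.76·0.7013 = 18.77 g
  Na2O: 203.4·0.1112 + 120.4·0.5870 = 93.29 g
LOI: 65.86·0.004000 + 203.4·0.01300 + 26.76·0.2987 + 122.0·9.000e-04 + 120.4·0.4130 = 60.74 g
batch − LOI leaves glass = 538.4 − 60.74 = 477.7 g (consistent with Σ oxide mass)
percent by weight: oxide/glass ×100

Glass mass = 477.7 g (batch 538.4 − LOI 60.74).
Composition: ZrO2 17.25%, Al2O3 22.18%, SiO2 37.11%, SrO 3.929%, Na2O 19.53%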